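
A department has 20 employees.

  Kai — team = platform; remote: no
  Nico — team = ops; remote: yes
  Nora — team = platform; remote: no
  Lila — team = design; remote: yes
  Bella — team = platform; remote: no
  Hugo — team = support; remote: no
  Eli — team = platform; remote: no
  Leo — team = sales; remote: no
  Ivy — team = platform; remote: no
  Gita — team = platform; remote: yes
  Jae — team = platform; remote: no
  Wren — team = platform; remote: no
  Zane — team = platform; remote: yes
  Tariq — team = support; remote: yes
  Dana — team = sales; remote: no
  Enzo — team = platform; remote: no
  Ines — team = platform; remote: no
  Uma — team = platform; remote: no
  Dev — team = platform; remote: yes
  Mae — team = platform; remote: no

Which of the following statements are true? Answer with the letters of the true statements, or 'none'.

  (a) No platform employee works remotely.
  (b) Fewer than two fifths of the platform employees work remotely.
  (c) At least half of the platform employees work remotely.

|A| = 14, |A ∩ B| = 3, |A ∖ B| = 11.
(a) A ∩ B = ∅ (|A ∩ B| = 0): fails.
(b) |A ∩ B| / |A| < 2/5: holds.
(c) |A ∩ B| ≥ |A ∖ B|: fails.

(b)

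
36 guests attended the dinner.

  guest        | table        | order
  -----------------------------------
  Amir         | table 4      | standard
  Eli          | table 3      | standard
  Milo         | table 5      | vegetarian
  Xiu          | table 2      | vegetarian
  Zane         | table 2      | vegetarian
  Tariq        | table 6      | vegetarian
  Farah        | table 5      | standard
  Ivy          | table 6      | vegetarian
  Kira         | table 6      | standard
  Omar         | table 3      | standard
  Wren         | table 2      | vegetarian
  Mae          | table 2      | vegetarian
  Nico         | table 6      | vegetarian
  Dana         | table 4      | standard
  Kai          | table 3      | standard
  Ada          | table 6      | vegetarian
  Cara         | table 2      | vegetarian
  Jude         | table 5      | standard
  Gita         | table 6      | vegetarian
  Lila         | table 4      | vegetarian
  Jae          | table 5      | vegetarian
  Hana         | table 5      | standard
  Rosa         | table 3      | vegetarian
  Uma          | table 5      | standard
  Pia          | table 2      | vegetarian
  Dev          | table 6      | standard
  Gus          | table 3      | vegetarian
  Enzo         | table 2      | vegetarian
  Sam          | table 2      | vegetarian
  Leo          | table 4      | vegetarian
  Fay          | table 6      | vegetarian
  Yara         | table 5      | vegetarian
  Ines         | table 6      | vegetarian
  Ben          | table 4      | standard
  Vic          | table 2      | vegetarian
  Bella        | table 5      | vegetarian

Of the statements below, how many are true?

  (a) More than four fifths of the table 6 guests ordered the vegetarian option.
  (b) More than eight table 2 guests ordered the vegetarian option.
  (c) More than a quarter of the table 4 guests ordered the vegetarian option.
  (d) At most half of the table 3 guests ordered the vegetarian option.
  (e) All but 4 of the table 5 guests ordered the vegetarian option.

4

(a) table 6: |A| = 9, |A ∩ B| = 7; needs |A ∩ B| / |A| > 4/5 — false.
(b) table 2: |A| = 9, |A ∩ B| = 9; needs |A ∩ B| > 8 — true.
(c) table 4: |A| = 5, |A ∩ B| = 2; needs |A ∩ B| / |A| > 1/4 — true.
(d) table 3: |A| = 5, |A ∩ B| = 2; needs |A ∩ B| ≤ |A ∖ B| — true.
(e) table 5: |A| = 8, |A ∩ B| = 4; needs |A ∖ B| = 4 — true.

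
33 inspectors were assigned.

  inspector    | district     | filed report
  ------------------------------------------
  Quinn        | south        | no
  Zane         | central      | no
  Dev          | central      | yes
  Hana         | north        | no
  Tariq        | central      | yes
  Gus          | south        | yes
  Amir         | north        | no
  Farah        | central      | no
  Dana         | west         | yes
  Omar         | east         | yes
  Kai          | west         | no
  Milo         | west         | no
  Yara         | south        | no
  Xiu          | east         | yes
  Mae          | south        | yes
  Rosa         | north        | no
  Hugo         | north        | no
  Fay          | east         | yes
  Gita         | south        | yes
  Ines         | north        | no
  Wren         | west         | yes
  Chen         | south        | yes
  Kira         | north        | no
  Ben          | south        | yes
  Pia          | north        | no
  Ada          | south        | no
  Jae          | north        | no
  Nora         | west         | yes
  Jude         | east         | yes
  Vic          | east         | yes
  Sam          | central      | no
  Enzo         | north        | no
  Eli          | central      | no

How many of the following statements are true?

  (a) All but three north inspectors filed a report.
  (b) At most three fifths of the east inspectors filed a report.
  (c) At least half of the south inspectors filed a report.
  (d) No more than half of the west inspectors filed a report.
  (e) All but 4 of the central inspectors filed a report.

2

(a) north: |A| = 9, |A ∩ B| = 0; needs |A ∖ B| = 3 — false.
(b) east: |A| = 5, |A ∩ B| = 5; needs |A ∩ B| / |A| ≤ 3/5 — false.
(c) south: |A| = 8, |A ∩ B| = 5; needs |A ∩ B| ≥ |A ∖ B| — true.
(d) west: |A| = 5, |A ∩ B| = 3; needs |A ∩ B| ≤ |A ∖ B| — false.
(e) central: |A| = 6, |A ∩ B| = 2; needs |A ∖ B| = 4 — true.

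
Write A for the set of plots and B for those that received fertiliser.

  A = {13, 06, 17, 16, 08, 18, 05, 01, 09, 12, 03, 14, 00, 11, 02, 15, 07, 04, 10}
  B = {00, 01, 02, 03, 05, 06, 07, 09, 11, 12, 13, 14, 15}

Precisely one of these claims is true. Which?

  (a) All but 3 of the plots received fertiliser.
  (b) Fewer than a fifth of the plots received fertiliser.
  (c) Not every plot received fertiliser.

|A| = 19, |A ∩ B| = 13, |A ∖ B| = 6.
(a) requires |A ∖ B| = 3: false.
(b) requires |A ∩ B| / |A| < 1/5: false.
(c) requires A ⊄ B (|A ∖ B| ≥ 1): true.

(c)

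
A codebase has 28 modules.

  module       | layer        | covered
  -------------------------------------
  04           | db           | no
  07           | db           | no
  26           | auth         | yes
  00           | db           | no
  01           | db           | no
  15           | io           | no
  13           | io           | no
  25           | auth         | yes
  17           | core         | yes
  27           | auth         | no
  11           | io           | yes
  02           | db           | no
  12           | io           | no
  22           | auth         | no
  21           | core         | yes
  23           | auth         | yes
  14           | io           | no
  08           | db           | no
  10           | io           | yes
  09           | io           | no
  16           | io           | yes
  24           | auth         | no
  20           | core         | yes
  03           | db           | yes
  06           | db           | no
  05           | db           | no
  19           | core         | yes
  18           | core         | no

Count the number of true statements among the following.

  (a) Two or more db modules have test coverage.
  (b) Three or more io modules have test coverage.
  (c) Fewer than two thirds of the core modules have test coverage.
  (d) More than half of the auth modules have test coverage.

(a) db: |A| = 9, |A ∩ B| = 1; needs |A ∩ B| ≥ 2 — false.
(b) io: |A| = 8, |A ∩ B| = 3; needs |A ∩ B| ≥ 3 — true.
(c) core: |A| = 5, |A ∩ B| = 4; needs |A ∩ B| / |A| < 2/3 — false.
(d) auth: |A| = 6, |A ∩ B| = 3; needs |A ∩ B| > |A ∖ B| — false.

1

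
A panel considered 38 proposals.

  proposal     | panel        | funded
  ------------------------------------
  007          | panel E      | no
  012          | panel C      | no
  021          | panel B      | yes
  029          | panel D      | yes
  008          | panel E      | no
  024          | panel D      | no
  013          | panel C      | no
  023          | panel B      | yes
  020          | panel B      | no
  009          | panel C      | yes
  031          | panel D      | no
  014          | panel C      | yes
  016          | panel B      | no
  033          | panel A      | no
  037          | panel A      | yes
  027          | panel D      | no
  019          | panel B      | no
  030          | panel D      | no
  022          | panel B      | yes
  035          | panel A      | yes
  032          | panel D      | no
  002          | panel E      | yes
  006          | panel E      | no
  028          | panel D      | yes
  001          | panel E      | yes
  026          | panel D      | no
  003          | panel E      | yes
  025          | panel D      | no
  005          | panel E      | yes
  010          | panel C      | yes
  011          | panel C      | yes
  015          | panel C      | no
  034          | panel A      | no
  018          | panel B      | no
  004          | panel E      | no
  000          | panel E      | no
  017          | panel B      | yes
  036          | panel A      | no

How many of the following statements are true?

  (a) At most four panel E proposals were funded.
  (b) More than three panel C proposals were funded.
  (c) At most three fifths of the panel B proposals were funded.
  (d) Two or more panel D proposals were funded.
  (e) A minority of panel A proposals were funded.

5

(a) panel E: |A| = 9, |A ∩ B| = 4; needs |A ∩ B| ≤ 4 — true.
(b) panel C: |A| = 7, |A ∩ B| = 4; needs |A ∩ B| > 3 — true.
(c) panel B: |A| = 8, |A ∩ B| = 4; needs |A ∩ B| / |A| ≤ 3/5 — true.
(d) panel D: |A| = 9, |A ∩ B| = 2; needs |A ∩ B| ≥ 2 — true.
(e) panel A: |A| = 5, |A ∩ B| = 2; needs |A ∩ B| < |A ∖ B| — true.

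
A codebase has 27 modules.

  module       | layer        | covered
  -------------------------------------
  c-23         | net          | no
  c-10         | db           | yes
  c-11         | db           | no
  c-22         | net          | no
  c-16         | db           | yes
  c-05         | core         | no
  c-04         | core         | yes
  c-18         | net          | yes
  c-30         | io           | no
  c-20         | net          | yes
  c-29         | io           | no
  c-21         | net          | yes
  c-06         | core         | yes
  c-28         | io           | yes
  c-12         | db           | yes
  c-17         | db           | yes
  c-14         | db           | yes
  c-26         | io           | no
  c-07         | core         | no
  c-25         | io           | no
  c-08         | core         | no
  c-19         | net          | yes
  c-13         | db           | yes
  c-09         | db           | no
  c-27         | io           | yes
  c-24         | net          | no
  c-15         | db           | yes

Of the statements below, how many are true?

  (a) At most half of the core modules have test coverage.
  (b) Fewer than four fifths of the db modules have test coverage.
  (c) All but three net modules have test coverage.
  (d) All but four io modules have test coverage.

4

(a) core: |A| = 5, |A ∩ B| = 2; needs |A ∩ B| ≤ |A ∖ B| — true.
(b) db: |A| = 9, |A ∩ B| = 7; needs |A ∩ B| / |A| < 4/5 — true.
(c) net: |A| = 7, |A ∩ B| = 4; needs |A ∖ B| = 3 — true.
(d) io: |A| = 6, |A ∩ B| = 2; needs |A ∖ B| = 4 — true.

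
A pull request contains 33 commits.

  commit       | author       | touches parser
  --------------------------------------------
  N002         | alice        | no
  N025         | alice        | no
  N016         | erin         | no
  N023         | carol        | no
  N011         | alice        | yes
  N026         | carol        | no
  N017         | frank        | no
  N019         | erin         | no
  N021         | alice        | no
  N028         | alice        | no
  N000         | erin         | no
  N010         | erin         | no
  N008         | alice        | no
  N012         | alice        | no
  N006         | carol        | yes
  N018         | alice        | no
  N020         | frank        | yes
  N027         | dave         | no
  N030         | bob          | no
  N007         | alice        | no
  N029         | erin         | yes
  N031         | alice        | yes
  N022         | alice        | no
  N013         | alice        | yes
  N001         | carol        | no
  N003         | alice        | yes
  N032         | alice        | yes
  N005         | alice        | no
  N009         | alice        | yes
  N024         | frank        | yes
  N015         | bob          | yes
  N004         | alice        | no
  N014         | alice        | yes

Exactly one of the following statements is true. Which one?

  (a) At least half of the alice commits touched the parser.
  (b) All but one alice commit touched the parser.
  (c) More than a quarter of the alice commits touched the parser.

(c)

|A| = 18, |A ∩ B| = 7, |A ∖ B| = 11.
(a) requires |A ∩ B| ≥ |A ∖ B|: false.
(b) requires |A ∖ B| = 1: false.
(c) requires |A ∩ B| / |A| > 1/4: true.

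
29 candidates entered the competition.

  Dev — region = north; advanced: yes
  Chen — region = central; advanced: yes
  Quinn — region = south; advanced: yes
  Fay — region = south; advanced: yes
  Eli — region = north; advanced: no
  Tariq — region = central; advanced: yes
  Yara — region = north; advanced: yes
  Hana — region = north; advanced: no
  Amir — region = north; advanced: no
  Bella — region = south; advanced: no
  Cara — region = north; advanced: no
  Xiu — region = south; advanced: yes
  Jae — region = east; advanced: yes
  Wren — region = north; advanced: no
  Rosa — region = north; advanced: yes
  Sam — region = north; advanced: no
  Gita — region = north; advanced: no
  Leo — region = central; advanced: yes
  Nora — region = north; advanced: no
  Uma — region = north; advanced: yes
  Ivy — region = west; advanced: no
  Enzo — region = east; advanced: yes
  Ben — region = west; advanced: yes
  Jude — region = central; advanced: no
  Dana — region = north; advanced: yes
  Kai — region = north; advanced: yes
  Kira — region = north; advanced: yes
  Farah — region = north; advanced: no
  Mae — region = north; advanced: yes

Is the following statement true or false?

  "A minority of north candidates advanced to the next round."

'A minority of north candidates advanced to the next round' holds iff |A ∩ B| < |A ∖ B|.
|A| = 17, |A ∩ B| = 8, |A ∖ B| = 9.
8 < 9, so the statement is true.

True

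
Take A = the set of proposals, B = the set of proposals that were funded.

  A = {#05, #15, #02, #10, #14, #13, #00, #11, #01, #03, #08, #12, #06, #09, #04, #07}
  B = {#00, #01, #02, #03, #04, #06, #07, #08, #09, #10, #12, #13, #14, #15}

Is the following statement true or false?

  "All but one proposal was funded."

'All but one proposal was funded' holds iff |A ∖ B| = 1.
|A| = 16, |A ∩ B| = 14, |A ∖ B| = 2.
|A ∖ B| = 2, so the statement is false.

False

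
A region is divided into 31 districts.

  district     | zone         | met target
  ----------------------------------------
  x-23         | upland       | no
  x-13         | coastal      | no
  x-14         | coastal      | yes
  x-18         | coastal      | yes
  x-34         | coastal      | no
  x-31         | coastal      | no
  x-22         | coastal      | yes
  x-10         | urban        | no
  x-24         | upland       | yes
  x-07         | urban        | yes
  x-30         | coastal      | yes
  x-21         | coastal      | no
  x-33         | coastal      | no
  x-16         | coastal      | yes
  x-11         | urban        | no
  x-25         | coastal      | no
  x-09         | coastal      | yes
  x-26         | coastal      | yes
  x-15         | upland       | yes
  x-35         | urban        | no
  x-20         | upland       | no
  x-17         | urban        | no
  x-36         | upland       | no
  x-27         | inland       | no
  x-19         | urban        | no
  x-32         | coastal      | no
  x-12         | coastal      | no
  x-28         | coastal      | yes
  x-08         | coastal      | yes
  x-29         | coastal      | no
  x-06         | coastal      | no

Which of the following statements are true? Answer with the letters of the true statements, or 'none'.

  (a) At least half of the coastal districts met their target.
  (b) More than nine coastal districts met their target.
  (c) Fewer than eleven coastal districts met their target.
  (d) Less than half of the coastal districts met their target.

(c), (d)

|A| = 19, |A ∩ B| = 9, |A ∖ B| = 10.
(a) |A ∩ B| ≥ |A ∖ B|: fails.
(b) |A ∩ B| > 9: fails.
(c) |A ∩ B| < 11: holds.
(d) |A ∩ B| < |A ∖ B|: holds.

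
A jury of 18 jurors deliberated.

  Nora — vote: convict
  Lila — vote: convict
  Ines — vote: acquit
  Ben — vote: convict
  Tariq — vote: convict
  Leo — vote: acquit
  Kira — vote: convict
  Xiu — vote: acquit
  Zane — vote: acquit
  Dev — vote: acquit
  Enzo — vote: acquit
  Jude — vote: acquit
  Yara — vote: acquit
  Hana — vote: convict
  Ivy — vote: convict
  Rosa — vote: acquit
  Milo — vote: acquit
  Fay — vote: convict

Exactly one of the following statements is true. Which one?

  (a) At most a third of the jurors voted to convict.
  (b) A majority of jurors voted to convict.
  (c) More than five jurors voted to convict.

|A| = 18, |A ∩ B| = 8, |A ∖ B| = 10.
(a) requires |A ∩ B| / |A| ≤ 1/3: false.
(b) requires |A ∩ B| > |A ∖ B|: false.
(c) requires |A ∩ B| > 5: true.

(c)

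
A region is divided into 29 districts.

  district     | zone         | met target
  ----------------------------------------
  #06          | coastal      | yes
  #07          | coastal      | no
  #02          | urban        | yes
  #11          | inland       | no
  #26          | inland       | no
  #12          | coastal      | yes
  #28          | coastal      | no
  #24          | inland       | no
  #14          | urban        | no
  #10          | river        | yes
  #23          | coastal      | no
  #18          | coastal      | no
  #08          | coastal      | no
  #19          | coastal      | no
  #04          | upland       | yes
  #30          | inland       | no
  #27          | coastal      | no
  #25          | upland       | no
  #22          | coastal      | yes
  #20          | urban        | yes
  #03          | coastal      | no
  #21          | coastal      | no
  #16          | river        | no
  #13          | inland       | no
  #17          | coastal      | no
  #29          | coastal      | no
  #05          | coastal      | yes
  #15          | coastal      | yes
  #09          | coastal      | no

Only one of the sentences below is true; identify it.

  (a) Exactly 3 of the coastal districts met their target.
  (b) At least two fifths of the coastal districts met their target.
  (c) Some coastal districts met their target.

|A| = 17, |A ∩ B| = 5, |A ∖ B| = 12.
(a) requires |A ∩ B| = 3: false.
(b) requires |A ∩ B| / |A| ≥ 2/5: false.
(c) requires A ∩ B ≠ ∅ (|A ∩ B| ≥ 1): true.

(c)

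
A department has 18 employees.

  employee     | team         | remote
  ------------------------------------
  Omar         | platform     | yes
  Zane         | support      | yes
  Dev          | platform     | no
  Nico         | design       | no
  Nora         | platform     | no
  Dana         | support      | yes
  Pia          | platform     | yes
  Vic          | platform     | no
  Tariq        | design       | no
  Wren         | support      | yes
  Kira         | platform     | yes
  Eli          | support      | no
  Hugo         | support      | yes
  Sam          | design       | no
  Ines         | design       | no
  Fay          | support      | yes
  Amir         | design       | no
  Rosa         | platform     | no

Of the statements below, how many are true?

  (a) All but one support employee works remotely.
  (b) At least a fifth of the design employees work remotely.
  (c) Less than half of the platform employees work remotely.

(a) support: |A| = 6, |A ∩ B| = 5; needs |A ∖ B| = 1 — true.
(b) design: |A| = 5, |A ∩ B| = 0; needs |A ∩ B| / |A| ≥ 1/5 — false.
(c) platform: |A| = 7, |A ∩ B| = 3; needs |A ∩ B| < |A ∖ B| — true.

2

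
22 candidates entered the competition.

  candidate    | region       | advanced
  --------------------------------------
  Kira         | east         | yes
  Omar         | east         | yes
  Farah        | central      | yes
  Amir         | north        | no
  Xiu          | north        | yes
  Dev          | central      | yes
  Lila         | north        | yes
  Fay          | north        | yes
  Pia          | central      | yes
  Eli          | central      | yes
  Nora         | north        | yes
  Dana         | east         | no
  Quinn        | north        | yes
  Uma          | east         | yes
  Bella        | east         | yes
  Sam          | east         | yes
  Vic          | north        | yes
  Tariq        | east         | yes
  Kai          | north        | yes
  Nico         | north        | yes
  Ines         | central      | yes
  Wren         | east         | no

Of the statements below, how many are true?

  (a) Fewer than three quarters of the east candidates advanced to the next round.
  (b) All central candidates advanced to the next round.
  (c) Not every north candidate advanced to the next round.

2

(a) east: |A| = 8, |A ∩ B| = 6; needs |A ∩ B| / |A| < 3/4 — false.
(b) central: |A| = 5, |A ∩ B| = 5; needs A ⊆ B, i.e. every element of A is in B (|A ∖ B| = 0) — true.
(c) north: |A| = 9, |A ∩ B| = 8; needs A ⊄ B (|A ∖ B| ≥ 1) — true.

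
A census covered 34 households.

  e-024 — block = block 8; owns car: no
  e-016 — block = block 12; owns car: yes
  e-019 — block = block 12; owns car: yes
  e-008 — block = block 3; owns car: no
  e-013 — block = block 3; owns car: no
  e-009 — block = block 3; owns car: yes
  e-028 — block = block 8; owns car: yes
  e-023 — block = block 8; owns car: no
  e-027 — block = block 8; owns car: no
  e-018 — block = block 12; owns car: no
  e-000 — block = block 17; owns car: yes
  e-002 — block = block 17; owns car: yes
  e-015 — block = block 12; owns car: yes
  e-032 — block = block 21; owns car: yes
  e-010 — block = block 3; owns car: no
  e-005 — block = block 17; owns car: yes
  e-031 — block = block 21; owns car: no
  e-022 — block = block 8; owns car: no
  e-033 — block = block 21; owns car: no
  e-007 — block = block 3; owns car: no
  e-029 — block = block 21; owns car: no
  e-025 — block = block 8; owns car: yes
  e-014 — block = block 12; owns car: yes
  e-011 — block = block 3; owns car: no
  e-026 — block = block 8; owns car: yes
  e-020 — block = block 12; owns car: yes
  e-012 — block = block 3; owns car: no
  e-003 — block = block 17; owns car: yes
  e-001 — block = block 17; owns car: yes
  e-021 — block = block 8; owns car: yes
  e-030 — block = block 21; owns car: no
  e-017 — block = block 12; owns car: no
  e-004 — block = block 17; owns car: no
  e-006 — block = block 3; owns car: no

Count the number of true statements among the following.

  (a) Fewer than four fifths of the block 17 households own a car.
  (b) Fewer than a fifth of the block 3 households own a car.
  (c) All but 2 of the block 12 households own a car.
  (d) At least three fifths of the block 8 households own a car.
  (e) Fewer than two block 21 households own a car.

3

(a) block 17: |A| = 6, |A ∩ B| = 5; needs |A ∩ B| / |A| < 4/5 — false.
(b) block 3: |A| = 8, |A ∩ B| = 1; needs |A ∩ B| / |A| < 1/5 — true.
(c) block 12: |A| = 7, |A ∩ B| = 5; needs |A ∖ B| = 2 — true.
(d) block 8: |A| = 8, |A ∩ B| = 4; needs |A ∩ B| / |A| ≥ 3/5 — false.
(e) block 21: |A| = 5, |A ∩ B| = 1; needs |A ∩ B| < 2 — true.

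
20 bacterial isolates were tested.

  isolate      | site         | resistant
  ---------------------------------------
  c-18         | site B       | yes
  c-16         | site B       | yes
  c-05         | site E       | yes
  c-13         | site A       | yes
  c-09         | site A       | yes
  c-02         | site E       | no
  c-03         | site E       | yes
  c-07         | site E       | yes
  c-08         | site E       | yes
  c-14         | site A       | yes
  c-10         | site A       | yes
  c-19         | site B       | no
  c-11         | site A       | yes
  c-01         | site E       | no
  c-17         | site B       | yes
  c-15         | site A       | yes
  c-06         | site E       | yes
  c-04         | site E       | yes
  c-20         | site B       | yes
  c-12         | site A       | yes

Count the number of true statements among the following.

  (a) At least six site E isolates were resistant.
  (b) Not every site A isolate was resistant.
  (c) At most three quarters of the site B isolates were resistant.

(a) site E: |A| = 8, |A ∩ B| = 6; needs |A ∩ B| ≥ 6 — true.
(b) site A: |A| = 7, |A ∩ B| = 7; needs A ⊄ B (|A ∖ B| ≥ 1) — false.
(c) site B: |A| = 5, |A ∩ B| = 4; needs |A ∩ B| / |A| ≤ 3/4 — false.

1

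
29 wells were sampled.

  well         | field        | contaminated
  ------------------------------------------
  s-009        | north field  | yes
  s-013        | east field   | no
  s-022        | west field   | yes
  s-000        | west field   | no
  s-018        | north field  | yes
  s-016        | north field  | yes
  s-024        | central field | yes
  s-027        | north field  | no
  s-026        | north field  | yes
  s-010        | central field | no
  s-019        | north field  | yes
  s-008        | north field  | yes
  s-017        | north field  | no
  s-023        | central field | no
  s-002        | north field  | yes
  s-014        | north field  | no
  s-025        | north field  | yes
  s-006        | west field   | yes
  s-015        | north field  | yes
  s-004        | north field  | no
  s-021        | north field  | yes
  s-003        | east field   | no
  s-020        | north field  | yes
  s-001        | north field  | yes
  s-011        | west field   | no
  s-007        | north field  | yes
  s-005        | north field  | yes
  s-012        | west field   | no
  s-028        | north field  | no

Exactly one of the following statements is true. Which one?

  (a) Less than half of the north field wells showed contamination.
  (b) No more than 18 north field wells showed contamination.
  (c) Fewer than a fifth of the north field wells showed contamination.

|A| = 19, |A ∩ B| = 14, |A ∖ B| = 5.
(a) requires |A ∩ B| < |A ∖ B|: false.
(b) requires |A ∩ B| ≤ 18: true.
(c) requires |A ∩ B| / |A| < 1/5: false.

(b)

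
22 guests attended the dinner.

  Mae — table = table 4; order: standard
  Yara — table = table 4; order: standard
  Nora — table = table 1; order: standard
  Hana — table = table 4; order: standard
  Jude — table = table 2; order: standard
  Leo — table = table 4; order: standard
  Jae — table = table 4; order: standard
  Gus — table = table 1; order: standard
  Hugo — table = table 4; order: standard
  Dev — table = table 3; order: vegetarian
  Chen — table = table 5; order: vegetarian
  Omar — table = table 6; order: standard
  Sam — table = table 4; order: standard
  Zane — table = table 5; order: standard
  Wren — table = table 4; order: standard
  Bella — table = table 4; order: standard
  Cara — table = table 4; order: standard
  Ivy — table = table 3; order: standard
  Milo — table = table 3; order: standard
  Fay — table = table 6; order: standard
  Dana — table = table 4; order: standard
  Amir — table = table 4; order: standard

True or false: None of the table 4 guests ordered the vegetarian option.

The determiner here denotes the relation: A ∩ B = ∅ (|A ∩ B| = 0).
A (the restrictor) = {Mae, Yara, Hana, Leo, Jae, Hugo, Sam, Wren, Bella, Cara, Dana, Amir}, |A| = 12.
A ∩ B = {}, so |A ∩ B| = 0.
So the statement is true.

True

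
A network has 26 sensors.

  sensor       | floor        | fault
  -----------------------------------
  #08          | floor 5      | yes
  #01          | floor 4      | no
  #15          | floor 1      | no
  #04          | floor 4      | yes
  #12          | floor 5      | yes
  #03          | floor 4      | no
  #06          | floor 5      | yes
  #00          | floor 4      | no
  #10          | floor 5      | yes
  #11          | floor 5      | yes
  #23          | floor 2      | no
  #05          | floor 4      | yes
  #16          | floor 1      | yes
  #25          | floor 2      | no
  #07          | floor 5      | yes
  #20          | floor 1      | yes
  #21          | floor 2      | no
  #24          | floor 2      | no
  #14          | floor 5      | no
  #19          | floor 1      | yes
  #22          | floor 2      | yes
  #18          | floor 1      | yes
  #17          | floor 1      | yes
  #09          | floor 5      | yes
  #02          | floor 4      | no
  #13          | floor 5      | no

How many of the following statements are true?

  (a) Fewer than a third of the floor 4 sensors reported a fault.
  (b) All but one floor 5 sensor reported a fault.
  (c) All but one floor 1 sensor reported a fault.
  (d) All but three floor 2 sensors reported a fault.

(a) floor 4: |A| = 6, |A ∩ B| = 2; needs |A ∩ B| / |A| < 1/3 — false.
(b) floor 5: |A| = 9, |A ∩ B| = 7; needs |A ∖ B| = 1 — false.
(c) floor 1: |A| = 6, |A ∩ B| = 5; needs |A ∖ B| = 1 — true.
(d) floor 2: |A| = 5, |A ∩ B| = 1; needs |A ∖ B| = 3 — false.

1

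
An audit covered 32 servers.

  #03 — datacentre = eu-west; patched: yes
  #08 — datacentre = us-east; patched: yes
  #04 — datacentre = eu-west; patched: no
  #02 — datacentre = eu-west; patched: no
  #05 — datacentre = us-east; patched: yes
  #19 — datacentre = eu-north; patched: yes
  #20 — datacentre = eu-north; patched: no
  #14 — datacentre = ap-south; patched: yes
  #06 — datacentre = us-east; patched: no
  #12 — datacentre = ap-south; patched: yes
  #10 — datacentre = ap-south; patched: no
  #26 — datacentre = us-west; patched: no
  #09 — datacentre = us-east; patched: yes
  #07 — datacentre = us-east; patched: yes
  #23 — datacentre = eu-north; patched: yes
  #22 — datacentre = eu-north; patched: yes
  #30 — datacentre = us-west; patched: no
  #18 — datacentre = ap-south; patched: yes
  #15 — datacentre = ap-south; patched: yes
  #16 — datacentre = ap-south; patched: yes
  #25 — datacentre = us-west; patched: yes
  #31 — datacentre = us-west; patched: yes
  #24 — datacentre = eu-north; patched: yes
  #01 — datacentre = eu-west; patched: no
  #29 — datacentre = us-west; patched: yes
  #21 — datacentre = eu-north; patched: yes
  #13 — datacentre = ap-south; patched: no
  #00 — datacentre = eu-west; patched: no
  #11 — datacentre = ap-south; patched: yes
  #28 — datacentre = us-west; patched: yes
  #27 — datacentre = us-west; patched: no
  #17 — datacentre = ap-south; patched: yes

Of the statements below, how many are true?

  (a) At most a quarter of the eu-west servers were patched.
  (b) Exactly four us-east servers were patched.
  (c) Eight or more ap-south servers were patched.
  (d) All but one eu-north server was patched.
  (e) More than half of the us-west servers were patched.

(a) eu-west: |A| = 5, |A ∩ B| = 1; needs |A ∩ B| / |A| ≤ 1/4 — true.
(b) us-east: |A| = 5, |A ∩ B| = 4; needs |A ∩ B| = 4 — true.
(c) ap-south: |A| = 9, |A ∩ B| = 7; needs |A ∩ B| ≥ 8 — false.
(d) eu-north: |A| = 6, |A ∩ B| = 5; needs |A ∖ B| = 1 — true.
(e) us-west: |A| = 7, |A ∩ B| = 4; needs |A ∩ B| > |A ∖ B| — true.

4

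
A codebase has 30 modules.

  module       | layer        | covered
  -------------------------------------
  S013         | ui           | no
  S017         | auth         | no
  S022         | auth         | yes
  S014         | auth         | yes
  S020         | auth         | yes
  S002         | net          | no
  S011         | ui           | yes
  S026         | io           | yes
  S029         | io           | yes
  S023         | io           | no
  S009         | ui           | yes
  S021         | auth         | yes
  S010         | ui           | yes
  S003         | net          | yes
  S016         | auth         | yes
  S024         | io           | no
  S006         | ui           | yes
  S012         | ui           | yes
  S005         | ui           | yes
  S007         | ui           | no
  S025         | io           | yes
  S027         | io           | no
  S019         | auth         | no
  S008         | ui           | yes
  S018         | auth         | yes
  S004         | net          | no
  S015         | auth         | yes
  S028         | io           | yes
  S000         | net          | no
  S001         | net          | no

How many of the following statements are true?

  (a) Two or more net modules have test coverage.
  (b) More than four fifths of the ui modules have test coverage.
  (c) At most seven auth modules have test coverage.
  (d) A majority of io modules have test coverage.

2

(a) net: |A| = 5, |A ∩ B| = 1; needs |A ∩ B| ≥ 2 — false.
(b) ui: |A| = 9, |A ∩ B| = 7; needs |A ∩ B| / |A| > 4/5 — false.
(c) auth: |A| = 9, |A ∩ B| = 7; needs |A ∩ B| ≤ 7 — true.
(d) io: |A| = 7, |A ∩ B| = 4; needs |A ∩ B| > |A ∖ B| — true.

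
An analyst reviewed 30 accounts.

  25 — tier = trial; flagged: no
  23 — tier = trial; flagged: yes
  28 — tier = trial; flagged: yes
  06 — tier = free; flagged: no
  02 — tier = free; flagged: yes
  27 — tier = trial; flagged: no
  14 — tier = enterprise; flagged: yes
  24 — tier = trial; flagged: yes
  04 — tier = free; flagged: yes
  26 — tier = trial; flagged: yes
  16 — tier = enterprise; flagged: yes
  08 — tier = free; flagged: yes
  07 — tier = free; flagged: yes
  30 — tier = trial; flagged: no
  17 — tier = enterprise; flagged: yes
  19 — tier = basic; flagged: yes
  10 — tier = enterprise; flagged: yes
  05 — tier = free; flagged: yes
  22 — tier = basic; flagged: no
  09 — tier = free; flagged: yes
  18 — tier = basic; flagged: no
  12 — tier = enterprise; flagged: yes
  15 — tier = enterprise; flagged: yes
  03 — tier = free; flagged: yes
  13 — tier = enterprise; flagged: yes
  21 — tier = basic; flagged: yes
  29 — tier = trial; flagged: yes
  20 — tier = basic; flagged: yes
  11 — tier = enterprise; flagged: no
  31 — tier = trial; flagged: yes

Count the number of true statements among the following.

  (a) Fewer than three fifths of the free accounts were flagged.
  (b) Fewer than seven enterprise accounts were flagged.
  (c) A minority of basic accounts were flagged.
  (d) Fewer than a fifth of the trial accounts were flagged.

0

(a) free: |A| = 8, |A ∩ B| = 7; needs |A ∩ B| / |A| < 3/5 — false.
(b) enterprise: |A| = 8, |A ∩ B| = 7; needs |A ∩ B| < 7 — false.
(c) basic: |A| = 5, |A ∩ B| = 3; needs |A ∩ B| < |A ∖ B| — false.
(d) trial: |A| = 9, |A ∩ B| = 6; needs |A ∩ B| / |A| < 1/5 — false.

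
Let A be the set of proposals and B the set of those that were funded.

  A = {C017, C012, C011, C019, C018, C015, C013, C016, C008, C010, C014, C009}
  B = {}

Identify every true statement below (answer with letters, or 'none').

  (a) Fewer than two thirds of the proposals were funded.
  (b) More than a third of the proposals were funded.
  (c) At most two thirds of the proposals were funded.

|A| = 12, |A ∩ B| = 0, |A ∖ B| = 12.
(a) |A ∩ B| / |A| < 2/3: holds.
(b) |A ∩ B| / |A| > 1/3: fails.
(c) |A ∩ B| / |A| ≤ 2/3: holds.

(a), (c)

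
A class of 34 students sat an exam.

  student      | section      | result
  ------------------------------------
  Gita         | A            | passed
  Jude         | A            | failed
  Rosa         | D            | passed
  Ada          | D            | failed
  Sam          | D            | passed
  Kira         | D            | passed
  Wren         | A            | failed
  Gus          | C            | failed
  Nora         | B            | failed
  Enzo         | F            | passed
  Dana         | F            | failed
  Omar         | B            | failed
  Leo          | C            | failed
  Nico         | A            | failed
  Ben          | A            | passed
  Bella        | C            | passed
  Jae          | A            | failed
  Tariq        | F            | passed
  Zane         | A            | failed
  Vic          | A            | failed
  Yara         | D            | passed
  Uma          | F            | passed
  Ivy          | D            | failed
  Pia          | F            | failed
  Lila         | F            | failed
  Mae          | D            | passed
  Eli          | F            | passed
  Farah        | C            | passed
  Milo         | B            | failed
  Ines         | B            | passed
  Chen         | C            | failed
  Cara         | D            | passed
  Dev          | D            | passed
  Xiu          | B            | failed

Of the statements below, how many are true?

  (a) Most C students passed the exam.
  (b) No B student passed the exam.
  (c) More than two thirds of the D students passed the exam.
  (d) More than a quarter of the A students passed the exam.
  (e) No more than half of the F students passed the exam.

1

(a) C: |A| = 5, |A ∩ B| = 2; needs |A ∩ B| > |A ∖ B| — false.
(b) B: |A| = 5, |A ∩ B| = 1; needs A ∩ B = ∅ (|A ∩ B| = 0) — false.
(c) D: |A| = 9, |A ∩ B| = 7; needs |A ∩ B| / |A| > 2/3 — true.
(d) A: |A| = 8, |A ∩ B| = 2; needs |A ∩ B| / |A| > 1/4 — false.
(e) F: |A| = 7, |A ∩ B| = 4; needs |A ∩ B| ≤ |A ∖ B| — false.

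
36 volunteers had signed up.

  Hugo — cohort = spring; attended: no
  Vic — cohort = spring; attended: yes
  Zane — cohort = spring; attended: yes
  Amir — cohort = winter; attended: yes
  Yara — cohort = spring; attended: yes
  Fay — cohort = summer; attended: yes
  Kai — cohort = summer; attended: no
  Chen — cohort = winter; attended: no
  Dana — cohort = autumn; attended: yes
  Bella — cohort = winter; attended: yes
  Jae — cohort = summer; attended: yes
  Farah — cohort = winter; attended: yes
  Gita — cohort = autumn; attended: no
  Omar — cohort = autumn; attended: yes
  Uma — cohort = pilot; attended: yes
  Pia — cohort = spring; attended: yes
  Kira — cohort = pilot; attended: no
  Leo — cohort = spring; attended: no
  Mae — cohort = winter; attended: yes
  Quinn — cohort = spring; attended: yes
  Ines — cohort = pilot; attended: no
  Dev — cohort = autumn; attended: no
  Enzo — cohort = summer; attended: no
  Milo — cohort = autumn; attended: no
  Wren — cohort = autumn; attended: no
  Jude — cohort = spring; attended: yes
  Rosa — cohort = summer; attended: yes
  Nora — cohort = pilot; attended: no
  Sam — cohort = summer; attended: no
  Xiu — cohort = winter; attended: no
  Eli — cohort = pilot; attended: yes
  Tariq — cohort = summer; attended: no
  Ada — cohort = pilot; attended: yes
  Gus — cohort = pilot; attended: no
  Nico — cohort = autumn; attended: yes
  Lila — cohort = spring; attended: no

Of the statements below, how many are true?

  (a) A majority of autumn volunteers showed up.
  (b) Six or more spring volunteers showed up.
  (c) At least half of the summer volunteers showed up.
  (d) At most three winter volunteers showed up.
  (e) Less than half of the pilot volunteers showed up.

(a) autumn: |A| = 7, |A ∩ B| = 3; needs |A ∩ B| > |A ∖ B| — false.
(b) spring: |A| = 9, |A ∩ B| = 6; needs |A ∩ B| ≥ 6 — true.
(c) summer: |A| = 7, |A ∩ B| = 3; needs |A ∩ B| ≥ |A ∖ B| — false.
(d) winter: |A| = 6, |A ∩ B| = 4; needs |A ∩ B| ≤ 3 — false.
(e) pilot: |A| = 7, |A ∩ B| = 3; needs |A ∩ B| < |A ∖ B| — true.

2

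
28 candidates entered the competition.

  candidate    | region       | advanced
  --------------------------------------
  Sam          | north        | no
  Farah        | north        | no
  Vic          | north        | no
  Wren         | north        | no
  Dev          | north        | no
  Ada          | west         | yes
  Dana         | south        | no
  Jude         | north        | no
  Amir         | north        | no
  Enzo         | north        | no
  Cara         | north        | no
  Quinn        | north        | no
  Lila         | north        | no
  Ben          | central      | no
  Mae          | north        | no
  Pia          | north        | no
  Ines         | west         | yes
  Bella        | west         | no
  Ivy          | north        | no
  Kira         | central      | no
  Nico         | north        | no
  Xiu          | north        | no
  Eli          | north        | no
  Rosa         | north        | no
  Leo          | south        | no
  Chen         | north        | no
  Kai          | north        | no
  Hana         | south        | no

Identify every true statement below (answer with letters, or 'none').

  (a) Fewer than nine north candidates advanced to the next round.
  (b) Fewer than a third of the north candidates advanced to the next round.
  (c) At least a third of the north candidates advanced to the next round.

|A| = 20, |A ∩ B| = 0, |A ∖ B| = 20.
(a) |A ∩ B| < 9: holds.
(b) |A ∩ B| / |A| < 1/3: holds.
(c) |A ∩ B| / |A| ≥ 1/3: fails.

(a), (b)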